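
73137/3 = 24379 = 24379.00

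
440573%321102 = 119471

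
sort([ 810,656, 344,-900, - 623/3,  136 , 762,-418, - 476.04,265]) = [ - 900, - 476.04,-418, - 623/3, 136,265,344,656,762,810 ]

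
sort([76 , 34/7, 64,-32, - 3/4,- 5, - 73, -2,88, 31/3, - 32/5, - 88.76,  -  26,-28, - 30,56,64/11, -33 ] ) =[-88.76, - 73,-33,-32,-30,  -  28, - 26, - 32/5,- 5,-2,-3/4,34/7,64/11,31/3,56, 64, 76,88 ] 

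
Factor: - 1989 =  - 3^2 * 13^1 * 17^1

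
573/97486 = 573/97486 = 0.01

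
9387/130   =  9387/130=   72.21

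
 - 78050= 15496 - 93546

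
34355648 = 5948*5776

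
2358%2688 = 2358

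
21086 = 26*811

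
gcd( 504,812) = 28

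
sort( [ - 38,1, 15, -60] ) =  [-60, - 38,1, 15 ]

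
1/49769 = 1/49769 = 0.00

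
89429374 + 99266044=188695418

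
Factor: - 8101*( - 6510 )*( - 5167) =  - 2^1*3^1*5^1*7^1 *31^1*5167^1 *8101^1 =-272494714170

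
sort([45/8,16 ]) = [45/8 , 16 ]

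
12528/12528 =1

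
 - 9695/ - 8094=9695/8094  =  1.20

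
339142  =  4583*74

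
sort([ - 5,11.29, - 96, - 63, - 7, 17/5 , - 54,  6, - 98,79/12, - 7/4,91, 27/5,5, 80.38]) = [-98,  -  96, - 63, - 54, - 7, - 5, - 7/4,17/5, 5,27/5, 6, 79/12,  11.29,80.38,91]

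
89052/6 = 14842 = 14842.00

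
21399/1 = 21399 = 21399.00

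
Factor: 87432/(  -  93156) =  - 7286/7763 = - 2^1*7^( - 1)*1109^( - 1)*3643^1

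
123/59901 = 1/487 = 0.00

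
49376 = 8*6172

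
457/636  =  457/636= 0.72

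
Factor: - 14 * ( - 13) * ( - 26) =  - 4732 =- 2^2 * 7^1  *  13^2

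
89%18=17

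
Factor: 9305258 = 2^1 * 1979^1*2351^1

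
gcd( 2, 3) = 1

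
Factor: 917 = 7^1*131^1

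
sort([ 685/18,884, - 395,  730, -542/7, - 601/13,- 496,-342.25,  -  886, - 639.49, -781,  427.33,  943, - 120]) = [  -  886 ,  -  781, - 639.49, - 496,-395,- 342.25,-120 , - 542/7 ,-601/13, 685/18,427.33 , 730,  884,  943]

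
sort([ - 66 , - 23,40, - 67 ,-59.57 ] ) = [ - 67, - 66,  -  59.57, - 23, 40]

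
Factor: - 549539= - 23^1* 23893^1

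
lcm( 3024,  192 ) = 12096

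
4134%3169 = 965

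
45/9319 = 45/9319 = 0.00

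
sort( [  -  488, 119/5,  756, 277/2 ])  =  [-488  ,  119/5,277/2,756]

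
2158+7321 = 9479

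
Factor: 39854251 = 31^1*53^1* 127^1*191^1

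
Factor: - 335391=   -  3^1*7^1 * 15971^1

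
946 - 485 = 461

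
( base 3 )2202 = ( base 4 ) 1022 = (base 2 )1001010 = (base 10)74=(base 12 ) 62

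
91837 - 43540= 48297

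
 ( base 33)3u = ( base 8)201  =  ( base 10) 129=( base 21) 63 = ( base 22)5j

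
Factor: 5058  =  2^1*3^2*281^1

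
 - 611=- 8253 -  - 7642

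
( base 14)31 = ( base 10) 43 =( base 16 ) 2B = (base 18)27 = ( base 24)1J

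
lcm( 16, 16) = 16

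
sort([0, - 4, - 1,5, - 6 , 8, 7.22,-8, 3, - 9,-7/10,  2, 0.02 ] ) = [ - 9, - 8, - 6,- 4 , - 1,-7/10,  0 , 0.02,2,3, 5 , 7.22 , 8]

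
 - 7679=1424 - 9103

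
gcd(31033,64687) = 1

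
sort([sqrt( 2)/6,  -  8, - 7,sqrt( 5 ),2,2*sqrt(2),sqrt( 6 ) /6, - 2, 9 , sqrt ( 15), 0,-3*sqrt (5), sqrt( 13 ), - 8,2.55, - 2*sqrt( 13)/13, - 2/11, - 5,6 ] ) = [ - 8, - 8, - 7, - 3*sqrt( 5), - 5,  -  2, - 2*sqrt( 13)/13, - 2/11,0,sqrt( 2 ) /6,sqrt(6 ) /6, 2, sqrt(5 ),2.55,2*sqrt( 2),sqrt (13),sqrt( 15), 6,9]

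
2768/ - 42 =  - 66 + 2/21 = - 65.90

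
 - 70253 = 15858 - 86111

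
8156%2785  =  2586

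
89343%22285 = 203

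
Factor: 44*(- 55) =- 2^2*5^1 * 11^2 =- 2420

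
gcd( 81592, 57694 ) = 14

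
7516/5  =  1503  +  1/5 = 1503.20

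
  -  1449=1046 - 2495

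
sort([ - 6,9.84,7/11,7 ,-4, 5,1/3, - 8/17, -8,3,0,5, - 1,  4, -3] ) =[ - 8, - 6,-4, - 3 , - 1, -8/17, 0, 1/3,7/11, 3,4, 5, 5,  7,9.84]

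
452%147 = 11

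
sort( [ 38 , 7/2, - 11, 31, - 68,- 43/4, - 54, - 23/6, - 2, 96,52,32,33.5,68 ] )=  [ - 68, - 54,  -  11,  -  43/4, - 23/6, - 2, 7/2,31,32,33.5, 38, 52  ,  68, 96 ]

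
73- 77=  - 4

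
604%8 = 4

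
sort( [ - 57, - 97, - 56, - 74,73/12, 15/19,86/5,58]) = [-97, - 74, - 57, -56, 15/19, 73/12,86/5,58]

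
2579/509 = 5 +34/509 = 5.07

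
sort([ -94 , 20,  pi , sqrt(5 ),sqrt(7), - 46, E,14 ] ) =[ - 94, - 46, sqrt (5),sqrt(7 ),E,pi,14,20] 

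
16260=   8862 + 7398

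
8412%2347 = 1371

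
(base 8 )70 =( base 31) 1P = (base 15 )3B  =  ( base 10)56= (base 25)26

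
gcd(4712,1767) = 589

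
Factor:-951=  - 3^1 * 317^1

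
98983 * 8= 791864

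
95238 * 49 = 4666662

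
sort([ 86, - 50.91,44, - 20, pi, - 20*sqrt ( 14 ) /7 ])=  [ - 50.91, - 20 , - 20*sqrt( 14) /7, pi,44, 86]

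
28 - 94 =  - 66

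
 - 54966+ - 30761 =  - 85727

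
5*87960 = 439800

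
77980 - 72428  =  5552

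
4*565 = 2260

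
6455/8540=1291/1708 = 0.76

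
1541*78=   120198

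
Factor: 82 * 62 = 5084 = 2^2*31^1*41^1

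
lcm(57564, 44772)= 402948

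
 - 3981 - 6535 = -10516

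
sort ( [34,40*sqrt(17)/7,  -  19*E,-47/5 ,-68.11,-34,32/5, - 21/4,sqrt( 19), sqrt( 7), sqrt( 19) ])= [ - 68.11, - 19 *E,-34, - 47/5, - 21/4, sqrt( 7),  sqrt(19 ),sqrt(19 ),32/5, 40*sqrt( 17) /7, 34]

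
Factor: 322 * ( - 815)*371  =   - 97361530 =- 2^1*5^1*7^2*23^1*53^1*163^1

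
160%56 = 48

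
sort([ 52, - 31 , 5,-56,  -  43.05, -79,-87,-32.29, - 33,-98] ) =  [ - 98,-87, - 79,-56,- 43.05,-33,- 32.29,-31, 5 , 52]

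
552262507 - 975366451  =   - 423103944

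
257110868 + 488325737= 745436605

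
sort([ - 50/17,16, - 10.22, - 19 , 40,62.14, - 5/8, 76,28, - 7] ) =[ - 19, - 10.22,-7,-50/17,-5/8, 16,  28,40, 62.14,76] 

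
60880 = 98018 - 37138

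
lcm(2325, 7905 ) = 39525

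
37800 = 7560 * 5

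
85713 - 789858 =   -  704145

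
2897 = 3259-362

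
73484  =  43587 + 29897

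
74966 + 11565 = 86531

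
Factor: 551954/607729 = 2^1*13^2 * 71^1 *26423^( - 1 )= 23998/26423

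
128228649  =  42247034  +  85981615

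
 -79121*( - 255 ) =20175855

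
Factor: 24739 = 11^1*13^1*173^1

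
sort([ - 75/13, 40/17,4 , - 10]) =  [ - 10 , - 75/13, 40/17, 4]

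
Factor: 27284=2^2*19^1*359^1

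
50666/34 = 1490 + 3/17 = 1490.18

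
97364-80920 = 16444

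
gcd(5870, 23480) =5870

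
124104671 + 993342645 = 1117447316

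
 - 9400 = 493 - 9893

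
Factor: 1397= 11^1*127^1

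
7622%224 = 6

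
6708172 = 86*78002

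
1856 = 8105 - 6249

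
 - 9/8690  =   - 9/8690=-0.00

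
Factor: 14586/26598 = 17^1*31^( -1) =17/31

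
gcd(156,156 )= 156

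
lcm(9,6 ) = 18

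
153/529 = 153/529 = 0.29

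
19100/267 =19100/267 = 71.54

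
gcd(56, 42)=14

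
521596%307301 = 214295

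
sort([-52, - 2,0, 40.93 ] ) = [-52, - 2,0,40.93]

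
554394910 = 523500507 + 30894403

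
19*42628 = 809932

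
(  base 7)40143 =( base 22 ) k04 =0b10010111010100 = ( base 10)9684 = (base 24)GJC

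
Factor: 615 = 3^1*5^1*41^1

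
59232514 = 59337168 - 104654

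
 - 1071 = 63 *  ( - 17 )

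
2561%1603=958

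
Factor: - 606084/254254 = - 2^1 *3^1 * 7^ (  -  1)*11^ ( - 1 ) * 13^ (-1)*17^1* 127^( -1)* 2971^1 = - 303042/127127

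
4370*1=4370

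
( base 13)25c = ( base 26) FP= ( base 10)415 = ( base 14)219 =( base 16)19F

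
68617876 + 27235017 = 95852893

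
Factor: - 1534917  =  -3^1*41^1*12479^1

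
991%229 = 75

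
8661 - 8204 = 457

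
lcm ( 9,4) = 36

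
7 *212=1484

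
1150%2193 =1150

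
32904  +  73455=106359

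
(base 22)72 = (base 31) 51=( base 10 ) 156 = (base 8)234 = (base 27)5l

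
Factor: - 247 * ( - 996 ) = 2^2*3^1 * 13^1*19^1*83^1=246012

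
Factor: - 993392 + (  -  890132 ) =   -  2^2 * 470881^1= - 1883524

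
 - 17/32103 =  - 17/32103 = - 0.00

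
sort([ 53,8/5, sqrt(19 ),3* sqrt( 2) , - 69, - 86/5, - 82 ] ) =[-82, - 69,-86/5, 8/5,3*sqrt( 2), sqrt( 19),53]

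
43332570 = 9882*4385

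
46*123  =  5658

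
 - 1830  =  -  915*2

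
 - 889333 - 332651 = -1221984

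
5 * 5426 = 27130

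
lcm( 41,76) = 3116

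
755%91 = 27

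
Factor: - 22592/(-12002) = 2^5*17^(- 1 ) = 32/17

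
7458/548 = 13 + 167/274 = 13.61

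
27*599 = 16173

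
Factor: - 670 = - 2^1*5^1*67^1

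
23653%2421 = 1864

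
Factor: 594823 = 594823^1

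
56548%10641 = 3343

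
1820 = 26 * 70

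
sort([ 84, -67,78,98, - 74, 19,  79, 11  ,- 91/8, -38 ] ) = [ -74, - 67, - 38, - 91/8, 11, 19,78 , 79, 84,98] 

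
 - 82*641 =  -52562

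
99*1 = 99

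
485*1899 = 921015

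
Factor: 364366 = 2^1*23^1*89^2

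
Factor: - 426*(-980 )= 417480 = 2^3*3^1*5^1*7^2*71^1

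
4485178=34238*131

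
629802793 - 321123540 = 308679253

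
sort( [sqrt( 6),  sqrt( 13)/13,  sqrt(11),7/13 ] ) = [sqrt( 13) /13 , 7/13,  sqrt(6),sqrt ( 11 )] 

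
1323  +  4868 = 6191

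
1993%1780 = 213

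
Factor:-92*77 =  - 2^2 * 7^1*11^1 * 23^1 = - 7084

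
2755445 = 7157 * 385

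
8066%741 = 656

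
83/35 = 83/35 = 2.37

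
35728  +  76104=111832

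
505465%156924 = 34693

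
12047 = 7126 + 4921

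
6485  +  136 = 6621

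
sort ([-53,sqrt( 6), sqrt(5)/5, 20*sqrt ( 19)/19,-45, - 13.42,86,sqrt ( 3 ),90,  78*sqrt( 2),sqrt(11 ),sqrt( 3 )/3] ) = [-53,-45,  -  13.42,sqrt( 5)/5,sqrt( 3)/3,sqrt( 3 ),sqrt( 6) , sqrt( 11 ),20*sqrt( 19)/19, 86,90,78  *sqrt( 2)] 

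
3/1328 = 3/1328= 0.00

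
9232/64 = 577/4=144.25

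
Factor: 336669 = 3^1*112223^1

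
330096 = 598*552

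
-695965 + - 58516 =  - 754481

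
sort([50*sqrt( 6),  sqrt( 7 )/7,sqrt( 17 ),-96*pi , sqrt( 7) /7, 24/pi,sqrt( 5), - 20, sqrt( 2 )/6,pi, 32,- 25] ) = [ -96*pi , - 25,-20,sqrt( 2)/6,sqrt ( 7)/7,  sqrt( 7 ) /7 , sqrt(5), pi , sqrt (17),24/pi, 32,50*sqrt (6)]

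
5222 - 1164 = 4058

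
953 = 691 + 262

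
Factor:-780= - 2^2*3^1 * 5^1*13^1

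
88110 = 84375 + 3735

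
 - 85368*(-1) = 85368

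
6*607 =3642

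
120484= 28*4303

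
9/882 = 1/98  =  0.01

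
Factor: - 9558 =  - 2^1*3^4*59^1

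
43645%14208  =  1021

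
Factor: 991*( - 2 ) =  - 2^1 * 991^1 = - 1982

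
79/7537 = 79/7537 = 0.01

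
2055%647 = 114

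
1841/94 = 19 + 55/94 = 19.59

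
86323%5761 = 5669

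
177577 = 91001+86576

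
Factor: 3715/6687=3^( - 2) * 5^1  =  5/9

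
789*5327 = 4203003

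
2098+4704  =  6802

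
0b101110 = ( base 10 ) 46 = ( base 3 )1201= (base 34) 1C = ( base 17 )2C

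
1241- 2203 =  - 962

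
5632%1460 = 1252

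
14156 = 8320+5836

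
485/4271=485/4271 = 0.11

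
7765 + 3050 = 10815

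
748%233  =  49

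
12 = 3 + 9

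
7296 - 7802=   -  506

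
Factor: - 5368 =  - 2^3*11^1*61^1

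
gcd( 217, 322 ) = 7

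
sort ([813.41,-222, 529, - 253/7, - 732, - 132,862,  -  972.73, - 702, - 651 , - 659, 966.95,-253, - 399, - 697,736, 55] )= [ - 972.73, - 732 , - 702  , - 697,  -  659,  -  651, - 399, - 253, - 222, - 132, - 253/7 , 55 , 529,736,813.41,862, 966.95 ]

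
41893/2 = 41893/2 = 20946.50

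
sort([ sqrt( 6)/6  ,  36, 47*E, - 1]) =[ - 1,sqrt(6)/6,36, 47*E]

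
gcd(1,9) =1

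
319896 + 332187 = 652083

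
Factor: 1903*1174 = 2234122 = 2^1*11^1*173^1*587^1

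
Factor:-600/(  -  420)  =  10/7 = 2^1*5^1 *7^( - 1)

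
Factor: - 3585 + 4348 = 763=7^1*109^1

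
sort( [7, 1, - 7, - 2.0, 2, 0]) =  [ - 7,-2.0, 0 , 1,2, 7]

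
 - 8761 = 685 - 9446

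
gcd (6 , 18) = 6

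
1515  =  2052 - 537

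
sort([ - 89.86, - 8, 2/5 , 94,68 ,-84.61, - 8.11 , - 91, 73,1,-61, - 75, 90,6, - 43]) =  [ - 91, - 89.86, - 84.61, - 75 , - 61, - 43,-8.11, - 8, 2/5,  1, 6 , 68, 73,90 , 94]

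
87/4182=29/1394= 0.02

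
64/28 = 2 + 2/7=2.29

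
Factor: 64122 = 2^1 *3^1 * 10687^1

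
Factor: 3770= 2^1*5^1*13^1*29^1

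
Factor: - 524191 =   -  19^1*47^1*587^1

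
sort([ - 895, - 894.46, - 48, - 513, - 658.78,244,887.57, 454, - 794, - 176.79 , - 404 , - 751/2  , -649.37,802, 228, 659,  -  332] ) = [ - 895, - 894.46, - 794, - 658.78, - 649.37, - 513 , - 404, - 751/2, - 332, - 176.79, - 48, 228,244, 454, 659, 802,887.57 ]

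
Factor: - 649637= - 113^1*5749^1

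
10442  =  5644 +4798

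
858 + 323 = 1181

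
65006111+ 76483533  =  141489644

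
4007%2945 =1062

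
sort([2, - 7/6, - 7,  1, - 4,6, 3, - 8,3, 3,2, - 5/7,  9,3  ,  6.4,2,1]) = [ - 8, - 7,- 4, - 7/6, - 5/7,1,1,2, 2,  2,3,3 , 3,3,  6,6.4,9] 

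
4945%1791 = 1363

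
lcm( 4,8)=8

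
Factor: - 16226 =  - 2^1*7^1*19^1*61^1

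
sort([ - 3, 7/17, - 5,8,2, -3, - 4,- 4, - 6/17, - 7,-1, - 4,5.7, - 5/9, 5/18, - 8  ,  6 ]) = [ - 8 , - 7, - 5, - 4, - 4, - 4, - 3, - 3, - 1, - 5/9, - 6/17,  5/18, 7/17, 2 , 5.7,6,8]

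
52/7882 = 26/3941 = 0.01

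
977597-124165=853432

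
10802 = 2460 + 8342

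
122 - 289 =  - 167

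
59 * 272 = 16048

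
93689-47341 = 46348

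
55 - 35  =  20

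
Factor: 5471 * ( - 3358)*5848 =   -  2^4*17^1*23^1*43^1*73^1*5471^1 = -107437222064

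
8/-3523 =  - 8/3523=- 0.00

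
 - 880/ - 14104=110/1763 = 0.06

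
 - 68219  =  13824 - 82043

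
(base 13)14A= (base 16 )e7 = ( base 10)231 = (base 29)7s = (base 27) 8f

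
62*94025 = 5829550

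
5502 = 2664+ 2838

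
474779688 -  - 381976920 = 856756608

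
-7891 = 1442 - 9333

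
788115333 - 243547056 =544568277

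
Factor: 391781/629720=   30137/48440  =  2^( - 3 )*5^ ( - 1 )*7^( - 1 )*173^( - 1 )*30137^1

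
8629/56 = 154 + 5/56 = 154.09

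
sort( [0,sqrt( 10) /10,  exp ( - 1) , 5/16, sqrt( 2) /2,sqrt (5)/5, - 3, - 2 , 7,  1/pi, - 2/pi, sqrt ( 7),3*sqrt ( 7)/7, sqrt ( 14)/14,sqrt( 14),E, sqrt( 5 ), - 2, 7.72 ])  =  [  -  3, - 2, - 2, - 2/pi,0,sqrt( 14) /14,5/16,sqrt( 10) /10,  1/pi, exp( - 1),sqrt ( 5) /5, sqrt( 2 ) /2,3*sqrt ( 7)/7,sqrt( 5), sqrt(7),E,sqrt( 14 ),7,7.72]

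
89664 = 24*3736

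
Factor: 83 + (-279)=  -  2^2 * 7^2=- 196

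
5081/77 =65 + 76/77 = 65.99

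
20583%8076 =4431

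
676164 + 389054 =1065218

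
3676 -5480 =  - 1804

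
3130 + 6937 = 10067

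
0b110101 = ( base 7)104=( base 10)53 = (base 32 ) 1L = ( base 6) 125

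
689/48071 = 13/907 = 0.01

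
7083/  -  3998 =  -2 +913/3998 = - 1.77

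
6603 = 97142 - 90539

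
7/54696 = 7/54696= 0.00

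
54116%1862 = 118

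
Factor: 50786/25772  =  67/34  =  2^ (-1) * 17^( - 1)*67^1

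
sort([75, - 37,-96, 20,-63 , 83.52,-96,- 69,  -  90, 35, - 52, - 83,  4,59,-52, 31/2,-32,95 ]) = [- 96,-96 , - 90, -83, - 69, - 63, - 52,  -  52, - 37, - 32, 4 , 31/2,20 , 35,59,75,  83.52,95] 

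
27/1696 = 27/1696 = 0.02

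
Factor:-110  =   - 2^1*5^1*11^1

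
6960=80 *87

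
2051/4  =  2051/4 =512.75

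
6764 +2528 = 9292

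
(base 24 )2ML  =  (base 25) 2i1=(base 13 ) a0b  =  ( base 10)1701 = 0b11010100101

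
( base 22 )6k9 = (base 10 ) 3353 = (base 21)7ce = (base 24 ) 5JH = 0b110100011001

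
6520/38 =3260/19 = 171.58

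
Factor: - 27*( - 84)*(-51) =-2^2*3^5* 7^1 * 17^1 = - 115668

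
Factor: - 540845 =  - 5^1*23^1*4703^1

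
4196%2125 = 2071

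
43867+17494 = 61361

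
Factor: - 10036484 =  - 2^2 * 19^1*132059^1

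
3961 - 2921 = 1040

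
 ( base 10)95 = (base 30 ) 35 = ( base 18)55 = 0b1011111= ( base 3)10112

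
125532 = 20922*6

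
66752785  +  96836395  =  163589180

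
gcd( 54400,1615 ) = 85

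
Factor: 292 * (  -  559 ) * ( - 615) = 2^2*3^1* 5^1 *13^1*41^1*43^1*73^1 =100385220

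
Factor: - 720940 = -2^2*5^1*11^1*29^1*113^1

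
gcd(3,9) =3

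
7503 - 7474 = 29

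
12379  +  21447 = 33826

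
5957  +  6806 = 12763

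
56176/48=1170+1/3 = 1170.33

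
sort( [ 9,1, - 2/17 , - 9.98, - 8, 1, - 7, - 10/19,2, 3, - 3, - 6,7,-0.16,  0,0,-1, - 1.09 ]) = [ - 9.98 , - 8, - 7, - 6,  -  3,  -  1.09, - 1, - 10/19, - 0.16, - 2/17, 0, 0, 1, 1,2, 3,7, 9 ]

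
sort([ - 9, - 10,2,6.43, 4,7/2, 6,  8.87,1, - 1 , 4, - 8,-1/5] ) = [ - 10, - 9, - 8, - 1, - 1/5, 1 , 2,7/2,4, 4,6, 6.43, 8.87]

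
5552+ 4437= 9989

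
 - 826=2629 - 3455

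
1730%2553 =1730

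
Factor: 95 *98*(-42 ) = -391020 = -2^2 * 3^1*5^1* 7^3*19^1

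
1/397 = 1/397 = 0.00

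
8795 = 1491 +7304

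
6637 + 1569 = 8206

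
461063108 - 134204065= 326859043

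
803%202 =197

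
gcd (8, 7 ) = 1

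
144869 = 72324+72545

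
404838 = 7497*54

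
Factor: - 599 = -599^1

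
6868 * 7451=51173468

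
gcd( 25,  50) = 25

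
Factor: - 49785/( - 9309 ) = 16595/3103 = 5^1*29^ (-1)*107^( - 1)*3319^1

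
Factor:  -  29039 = - 71^1*409^1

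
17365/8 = 17365/8 = 2170.62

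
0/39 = 0 = 0.00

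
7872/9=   2624/3 =874.67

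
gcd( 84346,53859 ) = 1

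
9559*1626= 15542934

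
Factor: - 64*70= - 2^7*5^1  *7^1=- 4480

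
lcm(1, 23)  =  23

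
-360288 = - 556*648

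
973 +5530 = 6503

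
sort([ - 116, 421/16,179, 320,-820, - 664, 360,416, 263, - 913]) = [ - 913, - 820, - 664, - 116,421/16,179, 263, 320, 360, 416 ]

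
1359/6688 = 1359/6688  =  0.20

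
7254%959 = 541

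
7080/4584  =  295/191 = 1.54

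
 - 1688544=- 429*3936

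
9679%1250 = 929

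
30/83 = 30/83  =  0.36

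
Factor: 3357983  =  1609^1* 2087^1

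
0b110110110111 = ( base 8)6667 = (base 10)3511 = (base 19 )9DF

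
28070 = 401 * 70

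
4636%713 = 358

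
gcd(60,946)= 2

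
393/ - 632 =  - 1 + 239/632 = - 0.62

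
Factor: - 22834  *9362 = - 213771908 = -  2^2 * 7^2 * 31^1*151^1 * 233^1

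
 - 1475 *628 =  - 926300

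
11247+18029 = 29276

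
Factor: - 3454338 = -2^1*3^1*575723^1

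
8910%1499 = 1415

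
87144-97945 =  - 10801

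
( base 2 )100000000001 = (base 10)2049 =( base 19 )5cg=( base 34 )1q9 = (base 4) 200001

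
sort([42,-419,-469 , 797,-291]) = [ - 469, - 419,  -  291, 42, 797] 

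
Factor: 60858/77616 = 2^( - 3) * 3^1*11^(  -  1)*23^1 = 69/88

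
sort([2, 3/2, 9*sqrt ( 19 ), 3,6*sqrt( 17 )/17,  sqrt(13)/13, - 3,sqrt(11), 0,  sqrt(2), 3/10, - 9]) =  [-9, - 3, 0, sqrt(13)/13,3/10, sqrt(2) , 6*sqrt( 17) /17,3/2,2,3,  sqrt(11), 9 * sqrt(19 ) ] 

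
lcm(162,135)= 810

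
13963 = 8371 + 5592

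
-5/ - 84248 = 5/84248 = 0.00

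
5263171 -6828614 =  - 1565443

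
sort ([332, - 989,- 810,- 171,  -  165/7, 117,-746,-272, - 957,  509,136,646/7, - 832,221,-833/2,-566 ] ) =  [ - 989,-957, - 832,-810, -746,- 566, - 833/2,-272,- 171, - 165/7, 646/7, 117,136,  221, 332 , 509]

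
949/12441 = 73/957 = 0.08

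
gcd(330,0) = 330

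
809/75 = 10 +59/75 = 10.79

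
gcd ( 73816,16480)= 8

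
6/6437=6/6437=0.00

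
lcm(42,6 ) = 42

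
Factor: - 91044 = - 2^2*3^4*281^1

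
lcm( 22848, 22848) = 22848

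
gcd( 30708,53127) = 9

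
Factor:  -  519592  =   - 2^3 * 107^1 *607^1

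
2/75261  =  2/75261=0.00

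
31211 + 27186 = 58397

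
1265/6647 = 55/289= 0.19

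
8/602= 4/301 = 0.01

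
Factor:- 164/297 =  - 2^2*3^( - 3 )*11^( - 1 )*41^1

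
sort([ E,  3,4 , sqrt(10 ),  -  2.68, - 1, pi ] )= [-2.68, - 1,E,3 , pi, sqrt( 10), 4 ]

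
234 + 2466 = 2700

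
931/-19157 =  - 1 + 18226/19157 = - 0.05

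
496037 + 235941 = 731978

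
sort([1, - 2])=[ - 2, 1]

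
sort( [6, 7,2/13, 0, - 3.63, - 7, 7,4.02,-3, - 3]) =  [ - 7, - 3.63, - 3,-3 , 0, 2/13,4.02, 6,7, 7 ]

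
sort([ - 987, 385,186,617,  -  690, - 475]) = [ - 987, - 690, - 475,186,385 , 617]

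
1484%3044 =1484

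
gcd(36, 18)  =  18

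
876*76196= 66747696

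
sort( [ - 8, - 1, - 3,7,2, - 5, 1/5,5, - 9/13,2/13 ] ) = [- 8, - 5, - 3,  -  1, - 9/13,2/13 , 1/5,2,5,7 ] 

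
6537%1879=900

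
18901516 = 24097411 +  - 5195895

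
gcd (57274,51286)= 2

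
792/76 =198/19  =  10.42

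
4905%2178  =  549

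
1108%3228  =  1108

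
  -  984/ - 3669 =328/1223   =  0.27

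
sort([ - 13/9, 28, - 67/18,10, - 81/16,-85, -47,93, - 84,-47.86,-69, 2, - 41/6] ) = [  -  85, -84,-69,-47.86,-47,-41/6, - 81/16,-67/18, - 13/9, 2,10, 28,93]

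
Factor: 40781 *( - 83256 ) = -3395262936 = - 2^3* 3^1*13^1*3137^1 * 3469^1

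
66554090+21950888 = 88504978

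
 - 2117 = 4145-6262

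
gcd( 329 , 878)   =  1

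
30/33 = 10/11=0.91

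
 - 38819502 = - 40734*953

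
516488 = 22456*23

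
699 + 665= 1364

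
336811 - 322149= 14662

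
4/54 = 2/27 = 0.07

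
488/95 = 5 + 13/95 = 5.14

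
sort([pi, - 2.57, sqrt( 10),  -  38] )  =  [ - 38, - 2.57,  pi, sqrt(10)]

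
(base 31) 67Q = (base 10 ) 6009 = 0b1011101111001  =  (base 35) 4VO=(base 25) 9f9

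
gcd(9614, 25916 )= 418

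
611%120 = 11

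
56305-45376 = 10929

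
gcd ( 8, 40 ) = 8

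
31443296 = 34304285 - 2860989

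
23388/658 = 11694/329 = 35.54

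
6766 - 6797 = -31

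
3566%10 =6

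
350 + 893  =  1243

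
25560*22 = 562320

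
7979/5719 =1 + 2260/5719 = 1.40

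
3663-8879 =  - 5216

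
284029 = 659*431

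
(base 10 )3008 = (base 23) 5FI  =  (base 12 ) 18A8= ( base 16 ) bc0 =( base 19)866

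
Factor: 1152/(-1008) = -2^3*7^(-1)= - 8/7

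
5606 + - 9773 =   -  4167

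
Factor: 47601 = 3^3*41^1* 43^1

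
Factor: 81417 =3^1*7^1*3877^1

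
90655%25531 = 14062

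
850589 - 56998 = 793591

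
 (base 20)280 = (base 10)960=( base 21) 23F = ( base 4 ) 33000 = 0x3C0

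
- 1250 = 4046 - 5296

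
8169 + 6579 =14748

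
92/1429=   92/1429 = 0.06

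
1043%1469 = 1043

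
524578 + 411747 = 936325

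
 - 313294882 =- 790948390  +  477653508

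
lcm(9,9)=9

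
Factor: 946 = 2^1 * 11^1*43^1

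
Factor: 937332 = 2^2*3^4*11^1*263^1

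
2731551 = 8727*313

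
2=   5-3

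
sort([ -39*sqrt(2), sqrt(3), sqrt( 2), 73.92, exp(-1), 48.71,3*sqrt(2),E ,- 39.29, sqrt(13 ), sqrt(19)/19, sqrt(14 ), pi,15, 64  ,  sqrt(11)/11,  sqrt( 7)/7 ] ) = [ - 39*sqrt( 2 ),-39.29,sqrt(19 )/19,sqrt( 11)/11, exp (  -  1 ),sqrt(7 ) /7 , sqrt(2 ),sqrt(3),E, pi,sqrt(13 ), sqrt(14), 3*sqrt(2 ), 15,48.71,64,73.92 ] 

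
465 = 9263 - 8798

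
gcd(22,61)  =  1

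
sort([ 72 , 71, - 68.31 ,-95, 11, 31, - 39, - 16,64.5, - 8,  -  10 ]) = [-95, - 68.31,-39,- 16,  -  10, - 8,11, 31, 64.5,71,72 ]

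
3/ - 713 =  - 3/713=-0.00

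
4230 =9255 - 5025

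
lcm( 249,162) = 13446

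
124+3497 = 3621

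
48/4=12 = 12.00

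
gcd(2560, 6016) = 128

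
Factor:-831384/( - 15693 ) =277128/5231  =  2^3 * 3^3 * 1283^1*5231^( - 1)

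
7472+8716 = 16188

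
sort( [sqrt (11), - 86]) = [ - 86,  sqrt( 11)] 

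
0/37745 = 0=0.00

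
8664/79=109  +  53/79 = 109.67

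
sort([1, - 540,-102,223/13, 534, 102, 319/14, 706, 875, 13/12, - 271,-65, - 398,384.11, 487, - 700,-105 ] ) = [-700, - 540, - 398, - 271, - 105, - 102,-65, 1,13/12,  223/13,319/14, 102, 384.11,487 , 534, 706, 875 ] 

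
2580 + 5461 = 8041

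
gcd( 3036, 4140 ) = 276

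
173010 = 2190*79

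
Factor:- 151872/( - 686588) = 2^4*3^1 * 7^( - 1) * 31^( - 1)  =  48/217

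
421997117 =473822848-51825731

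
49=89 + -40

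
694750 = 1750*397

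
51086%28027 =23059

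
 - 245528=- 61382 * 4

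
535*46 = 24610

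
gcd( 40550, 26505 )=5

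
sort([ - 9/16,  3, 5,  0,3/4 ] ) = [  -  9/16,0,  3/4, 3, 5 ]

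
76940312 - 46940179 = 30000133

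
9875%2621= 2012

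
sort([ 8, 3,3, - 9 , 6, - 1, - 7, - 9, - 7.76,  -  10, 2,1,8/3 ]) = [ - 10,- 9, - 9,-7.76, -7, - 1,1, 2,8/3, 3, 3, 6,8]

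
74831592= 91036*822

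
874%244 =142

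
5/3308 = 5/3308 = 0.00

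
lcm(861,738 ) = 5166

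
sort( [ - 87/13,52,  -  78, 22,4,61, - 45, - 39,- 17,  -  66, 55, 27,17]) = [ - 78, - 66, - 45, - 39, - 17,-87/13,4,17, 22, 27 , 52,55,61] 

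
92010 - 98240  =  - 6230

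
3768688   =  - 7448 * (-506)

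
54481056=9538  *5712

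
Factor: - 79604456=  -  2^3*73^1*136309^1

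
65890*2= 131780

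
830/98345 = 166/19669 = 0.01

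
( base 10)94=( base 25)3j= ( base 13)73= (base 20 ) 4E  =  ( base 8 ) 136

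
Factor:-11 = - 11^1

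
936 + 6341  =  7277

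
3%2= 1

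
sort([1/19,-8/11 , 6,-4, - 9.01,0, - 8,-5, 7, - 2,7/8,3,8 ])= [ - 9.01 , - 8, - 5, - 4, - 2, - 8/11, 0,1/19,7/8 , 3,6, 7,8 ]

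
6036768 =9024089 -2987321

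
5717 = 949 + 4768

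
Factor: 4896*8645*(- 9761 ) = - 413143305120 = -2^5 * 3^2*5^1*7^1*13^1*17^1* 19^1*43^1*227^1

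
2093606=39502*53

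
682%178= 148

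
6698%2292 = 2114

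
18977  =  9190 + 9787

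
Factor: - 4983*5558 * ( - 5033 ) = 2^1*3^1*7^2*11^1 * 151^1  *  397^1*719^1   =  139391521962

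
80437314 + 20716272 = 101153586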